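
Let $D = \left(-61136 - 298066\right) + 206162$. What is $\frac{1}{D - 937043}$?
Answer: $- \frac{1}{1090083} \approx -9.1736 \cdot 10^{-7}$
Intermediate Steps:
$D = -153040$ ($D = -359202 + 206162 = -153040$)
$\frac{1}{D - 937043} = \frac{1}{-153040 - 937043} = \frac{1}{-1090083} = - \frac{1}{1090083}$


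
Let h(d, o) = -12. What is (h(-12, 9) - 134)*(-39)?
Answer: 5694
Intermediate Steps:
(h(-12, 9) - 134)*(-39) = (-12 - 134)*(-39) = -146*(-39) = 5694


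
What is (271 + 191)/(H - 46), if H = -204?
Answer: -231/125 ≈ -1.8480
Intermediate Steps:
(271 + 191)/(H - 46) = (271 + 191)/(-204 - 46) = 462/(-250) = 462*(-1/250) = -231/125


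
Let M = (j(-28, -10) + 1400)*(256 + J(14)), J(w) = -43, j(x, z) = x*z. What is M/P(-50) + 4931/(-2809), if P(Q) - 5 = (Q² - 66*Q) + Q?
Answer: 195358931/3233159 ≈ 60.424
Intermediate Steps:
M = 357840 (M = (-28*(-10) + 1400)*(256 - 43) = (280 + 1400)*213 = 1680*213 = 357840)
P(Q) = 5 + Q² - 65*Q (P(Q) = 5 + ((Q² - 66*Q) + Q) = 5 + (Q² - 65*Q) = 5 + Q² - 65*Q)
M/P(-50) + 4931/(-2809) = 357840/(5 + (-50)² - 65*(-50)) + 4931/(-2809) = 357840/(5 + 2500 + 3250) + 4931*(-1/2809) = 357840/5755 - 4931/2809 = 357840*(1/5755) - 4931/2809 = 71568/1151 - 4931/2809 = 195358931/3233159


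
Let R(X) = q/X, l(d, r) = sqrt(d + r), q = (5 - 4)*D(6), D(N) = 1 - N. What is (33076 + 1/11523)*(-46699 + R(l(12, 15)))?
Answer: -17798611643551/11523 - 1905673745*sqrt(3)/103707 ≈ -1.5446e+9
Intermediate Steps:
q = -5 (q = (5 - 4)*(1 - 1*6) = 1*(1 - 6) = 1*(-5) = -5)
R(X) = -5/X
(33076 + 1/11523)*(-46699 + R(l(12, 15))) = (33076 + 1/11523)*(-46699 - 5/sqrt(12 + 15)) = (33076 + 1/11523)*(-46699 - 5*sqrt(3)/9) = 381134749*(-46699 - 5*sqrt(3)/9)/11523 = -17798611643551/11523 - 1905673745*sqrt(3)/103707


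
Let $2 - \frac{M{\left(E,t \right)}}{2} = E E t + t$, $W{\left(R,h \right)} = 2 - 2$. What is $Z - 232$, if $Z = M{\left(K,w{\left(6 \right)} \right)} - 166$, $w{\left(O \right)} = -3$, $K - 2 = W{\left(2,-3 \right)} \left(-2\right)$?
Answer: $-364$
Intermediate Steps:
$W{\left(R,h \right)} = 0$ ($W{\left(R,h \right)} = 2 - 2 = 0$)
$K = 2$ ($K = 2 + 0 \left(-2\right) = 2 + 0 = 2$)
$M{\left(E,t \right)} = 4 - 2 t - 2 t E^{2}$ ($M{\left(E,t \right)} = 4 - 2 \left(E E t + t\right) = 4 - 2 \left(E^{2} t + t\right) = 4 - 2 \left(t E^{2} + t\right) = 4 - 2 \left(t + t E^{2}\right) = 4 - \left(2 t + 2 t E^{2}\right) = 4 - 2 t - 2 t E^{2}$)
$Z = -132$ ($Z = \left(4 - -6 - - 6 \cdot 2^{2}\right) - 166 = \left(4 + 6 - \left(-6\right) 4\right) - 166 = \left(4 + 6 + 24\right) - 166 = 34 - 166 = -132$)
$Z - 232 = -132 - 232 = -364$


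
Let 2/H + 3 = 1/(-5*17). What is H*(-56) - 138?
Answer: -1613/16 ≈ -100.81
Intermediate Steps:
H = -85/128 (H = 2/(-3 + 1/(-5*17)) = 2/(-3 + 1/(-85)) = 2/(-3 - 1/85) = 2/(-256/85) = 2*(-85/256) = -85/128 ≈ -0.66406)
H*(-56) - 138 = -85/128*(-56) - 138 = 595/16 - 138 = -1613/16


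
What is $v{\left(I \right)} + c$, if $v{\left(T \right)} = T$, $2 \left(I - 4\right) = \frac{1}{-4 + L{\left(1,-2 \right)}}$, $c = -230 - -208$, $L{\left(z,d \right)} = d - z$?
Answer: $- \frac{253}{14} \approx -18.071$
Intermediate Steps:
$c = -22$ ($c = -230 + 208 = -22$)
$I = \frac{55}{14}$ ($I = 4 + \frac{1}{2 \left(-4 - 3\right)} = 4 + \frac{1}{2 \left(-7\right)} = 4 + \frac{1}{2} \left(- \frac{1}{7}\right) = 4 - \frac{1}{14} = \frac{55}{14} \approx 3.9286$)
$v{\left(I \right)} + c = \frac{55}{14} - 22 = - \frac{253}{14}$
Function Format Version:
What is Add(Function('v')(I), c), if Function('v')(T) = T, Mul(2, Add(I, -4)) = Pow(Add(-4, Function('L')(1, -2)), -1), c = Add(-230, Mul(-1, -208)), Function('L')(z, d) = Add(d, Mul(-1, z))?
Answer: Rational(-253, 14) ≈ -18.071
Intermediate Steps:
c = -22 (c = Add(-230, 208) = -22)
I = Rational(55, 14) (I = Add(4, Mul(Rational(1, 2), Pow(Add(-4, Add(-2, Mul(-1, 1))), -1))) = Add(4, Mul(Rational(1, 2), Pow(Add(-4, Add(-2, -1)), -1))) = Add(4, Mul(Rational(1, 2), Pow(Add(-4, -3), -1))) = Add(4, Mul(Rational(1, 2), Pow(-7, -1))) = Add(4, Mul(Rational(1, 2), Rational(-1, 7))) = Add(4, Rational(-1, 14)) = Rational(55, 14) ≈ 3.9286)
Add(Function('v')(I), c) = Add(Rational(55, 14), -22) = Rational(-253, 14)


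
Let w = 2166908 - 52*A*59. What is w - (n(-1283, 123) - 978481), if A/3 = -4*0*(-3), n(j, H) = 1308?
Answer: 3144081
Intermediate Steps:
A = 0 (A = 3*(-4*0*(-3)) = 3*(0*(-3)) = 3*0 = 0)
w = 2166908 (w = 2166908 - 52*0*59 = 2166908 - 0*59 = 2166908 - 1*0 = 2166908 + 0 = 2166908)
w - (n(-1283, 123) - 978481) = 2166908 - (1308 - 978481) = 2166908 - 1*(-977173) = 2166908 + 977173 = 3144081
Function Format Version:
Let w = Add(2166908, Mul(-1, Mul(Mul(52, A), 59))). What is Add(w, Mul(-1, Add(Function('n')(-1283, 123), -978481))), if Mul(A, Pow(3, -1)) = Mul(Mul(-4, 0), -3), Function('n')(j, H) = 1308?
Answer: 3144081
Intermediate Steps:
A = 0 (A = Mul(3, Mul(Mul(-4, 0), -3)) = Mul(3, Mul(0, -3)) = Mul(3, 0) = 0)
w = 2166908 (w = Add(2166908, Mul(-1, Mul(Mul(52, 0), 59))) = Add(2166908, Mul(-1, Mul(0, 59))) = Add(2166908, Mul(-1, 0)) = Add(2166908, 0) = 2166908)
Add(w, Mul(-1, Add(Function('n')(-1283, 123), -978481))) = Add(2166908, Mul(-1, Add(1308, -978481))) = Add(2166908, Mul(-1, -977173)) = Add(2166908, 977173) = 3144081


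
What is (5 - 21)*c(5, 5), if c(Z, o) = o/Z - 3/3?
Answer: 0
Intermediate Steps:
c(Z, o) = -1 + o/Z (c(Z, o) = o/Z - 3*⅓ = o/Z - 1 = -1 + o/Z)
(5 - 21)*c(5, 5) = (5 - 21)*((5 - 1*5)/5) = -16*(5 - 5)/5 = -16*0/5 = -16*0 = 0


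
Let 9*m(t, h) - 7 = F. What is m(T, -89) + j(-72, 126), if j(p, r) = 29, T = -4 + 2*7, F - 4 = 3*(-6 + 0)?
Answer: 254/9 ≈ 28.222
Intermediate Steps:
F = -14 (F = 4 + 3*(-6 + 0) = 4 + 3*(-6) = 4 - 18 = -14)
T = 10 (T = -4 + 14 = 10)
m(t, h) = -7/9 (m(t, h) = 7/9 + (⅑)*(-14) = 7/9 - 14/9 = -7/9)
m(T, -89) + j(-72, 126) = -7/9 + 29 = 254/9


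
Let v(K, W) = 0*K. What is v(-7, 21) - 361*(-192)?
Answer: 69312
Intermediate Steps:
v(K, W) = 0
v(-7, 21) - 361*(-192) = 0 - 361*(-192) = 0 + 69312 = 69312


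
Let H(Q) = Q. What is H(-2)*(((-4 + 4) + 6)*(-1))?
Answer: 12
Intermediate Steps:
H(-2)*(((-4 + 4) + 6)*(-1)) = -2*((-4 + 4) + 6)*(-1) = -2*(0 + 6)*(-1) = -12*(-1) = -2*(-6) = 12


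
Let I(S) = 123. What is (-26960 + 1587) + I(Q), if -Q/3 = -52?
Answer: -25250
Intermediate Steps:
Q = 156 (Q = -3*(-52) = 156)
(-26960 + 1587) + I(Q) = (-26960 + 1587) + 123 = -25373 + 123 = -25250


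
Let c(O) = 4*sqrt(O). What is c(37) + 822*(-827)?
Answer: -679794 + 4*sqrt(37) ≈ -6.7977e+5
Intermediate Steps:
c(37) + 822*(-827) = 4*sqrt(37) + 822*(-827) = 4*sqrt(37) - 679794 = -679794 + 4*sqrt(37)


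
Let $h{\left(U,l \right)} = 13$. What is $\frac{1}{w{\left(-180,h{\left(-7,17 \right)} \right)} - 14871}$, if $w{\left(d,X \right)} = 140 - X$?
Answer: $- \frac{1}{14744} \approx -6.7824 \cdot 10^{-5}$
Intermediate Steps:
$\frac{1}{w{\left(-180,h{\left(-7,17 \right)} \right)} - 14871} = \frac{1}{\left(140 - 13\right) - 14871} = \frac{1}{127 - 14871} = \frac{1}{-14744} = - \frac{1}{14744}$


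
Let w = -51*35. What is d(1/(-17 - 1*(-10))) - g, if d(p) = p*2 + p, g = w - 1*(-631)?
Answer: 8075/7 ≈ 1153.6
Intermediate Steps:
w = -1785
g = -1154 (g = -1785 - 1*(-631) = -1785 + 631 = -1154)
d(p) = 3*p (d(p) = 2*p + p = 3*p)
d(1/(-17 - 1*(-10))) - g = 3/(-17 - 1*(-10)) - 1*(-1154) = 3/(-17 + 10) + 1154 = 3/(-7) + 1154 = 3*(-⅐) + 1154 = -3/7 + 1154 = 8075/7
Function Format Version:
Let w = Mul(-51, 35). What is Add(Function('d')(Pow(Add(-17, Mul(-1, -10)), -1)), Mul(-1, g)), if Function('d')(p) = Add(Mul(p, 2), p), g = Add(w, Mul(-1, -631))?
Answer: Rational(8075, 7) ≈ 1153.6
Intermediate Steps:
w = -1785
g = -1154 (g = Add(-1785, Mul(-1, -631)) = Add(-1785, 631) = -1154)
Function('d')(p) = Mul(3, p) (Function('d')(p) = Add(Mul(2, p), p) = Mul(3, p))
Add(Function('d')(Pow(Add(-17, Mul(-1, -10)), -1)), Mul(-1, g)) = Add(Mul(3, Pow(Add(-17, Mul(-1, -10)), -1)), Mul(-1, -1154)) = Add(Mul(3, Pow(Add(-17, 10), -1)), 1154) = Add(Mul(3, Pow(-7, -1)), 1154) = Add(Mul(3, Rational(-1, 7)), 1154) = Add(Rational(-3, 7), 1154) = Rational(8075, 7)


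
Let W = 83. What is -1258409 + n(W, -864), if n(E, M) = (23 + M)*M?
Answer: -531785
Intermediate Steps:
n(E, M) = M*(23 + M)
-1258409 + n(W, -864) = -1258409 - 864*(23 - 864) = -1258409 - 864*(-841) = -1258409 + 726624 = -531785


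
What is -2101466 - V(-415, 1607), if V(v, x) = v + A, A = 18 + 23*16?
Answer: -2101437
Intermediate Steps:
A = 386 (A = 18 + 368 = 386)
V(v, x) = 386 + v (V(v, x) = v + 386 = 386 + v)
-2101466 - V(-415, 1607) = -2101466 - (386 - 415) = -2101466 - 1*(-29) = -2101466 + 29 = -2101437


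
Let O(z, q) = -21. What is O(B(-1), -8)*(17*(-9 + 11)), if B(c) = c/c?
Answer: -714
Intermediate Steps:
B(c) = 1
O(B(-1), -8)*(17*(-9 + 11)) = -357*(-9 + 11) = -357*2 = -21*34 = -714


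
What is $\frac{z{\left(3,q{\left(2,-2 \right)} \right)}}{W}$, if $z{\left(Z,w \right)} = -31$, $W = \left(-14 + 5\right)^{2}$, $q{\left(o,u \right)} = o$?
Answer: $- \frac{31}{81} \approx -0.38272$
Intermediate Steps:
$W = 81$ ($W = \left(-9\right)^{2} = 81$)
$\frac{z{\left(3,q{\left(2,-2 \right)} \right)}}{W} = - \frac{31}{81}$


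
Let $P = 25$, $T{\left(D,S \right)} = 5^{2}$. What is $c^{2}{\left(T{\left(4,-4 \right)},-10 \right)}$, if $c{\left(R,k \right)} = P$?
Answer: $625$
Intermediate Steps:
$T{\left(D,S \right)} = 25$
$c{\left(R,k \right)} = 25$
$c^{2}{\left(T{\left(4,-4 \right)},-10 \right)} = 25^{2} = 625$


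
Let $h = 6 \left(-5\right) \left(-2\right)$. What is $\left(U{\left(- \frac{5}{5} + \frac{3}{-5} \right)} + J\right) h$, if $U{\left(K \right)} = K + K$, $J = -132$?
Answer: $-8112$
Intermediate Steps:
$h = 60$ ($h = \left(-30\right) \left(-2\right) = 60$)
$U{\left(K \right)} = 2 K$
$\left(U{\left(- \frac{5}{5} + \frac{3}{-5} \right)} + J\right) h = \left(2 \left(- \frac{5}{5} + \frac{3}{-5}\right) - 132\right) 60 = \left(2 \left(\left(-5\right) \frac{1}{5} + 3 \left(- \frac{1}{5}\right)\right) - 132\right) 60 = \left(2 \left(-1 - \frac{3}{5}\right) - 132\right) 60 = \left(2 \left(- \frac{8}{5}\right) - 132\right) 60 = \left(- \frac{16}{5} - 132\right) 60 = \left(- \frac{676}{5}\right) 60 = -8112$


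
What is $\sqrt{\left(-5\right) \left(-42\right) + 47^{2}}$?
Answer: $\sqrt{2419} \approx 49.183$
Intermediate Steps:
$\sqrt{\left(-5\right) \left(-42\right) + 47^{2}} = \sqrt{210 + 2209} = \sqrt{2419}$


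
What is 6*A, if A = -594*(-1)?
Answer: 3564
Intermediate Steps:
A = 594
6*A = 6*594 = 3564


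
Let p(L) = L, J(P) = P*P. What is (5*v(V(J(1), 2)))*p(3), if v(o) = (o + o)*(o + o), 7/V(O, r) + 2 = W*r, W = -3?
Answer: 735/16 ≈ 45.938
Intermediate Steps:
J(P) = P²
V(O, r) = 7/(-2 - 3*r)
v(o) = 4*o² (v(o) = (2*o)*(2*o) = 4*o²)
(5*v(V(J(1), 2)))*p(3) = (5*(4*(-7/(2 + 3*2))²))*3 = (5*(4*(-7/(2 + 6))²))*3 = (5*(4*(-7/8)²))*3 = (5*(4*(49/64)))*3 = (5*(49/16))*3 = (245/16)*3 = 735/16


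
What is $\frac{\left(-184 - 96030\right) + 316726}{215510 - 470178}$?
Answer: $- \frac{55128}{63667} \approx -0.86588$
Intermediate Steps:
$\frac{\left(-184 - 96030\right) + 316726}{215510 - 470178} = \frac{\left(-184 - 96030\right) + 316726}{-254668} = \left(-96214 + 316726\right) \left(- \frac{1}{254668}\right) = 220512 \left(- \frac{1}{254668}\right) = - \frac{55128}{63667}$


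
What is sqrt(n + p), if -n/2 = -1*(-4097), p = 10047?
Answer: sqrt(1853) ≈ 43.047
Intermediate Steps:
n = -8194 (n = -(-2)*(-4097) = -2*4097 = -8194)
sqrt(n + p) = sqrt(-8194 + 10047) = sqrt(1853)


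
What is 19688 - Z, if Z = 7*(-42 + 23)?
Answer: 19821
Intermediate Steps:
Z = -133 (Z = 7*(-19) = -133)
19688 - Z = 19688 - 1*(-133) = 19688 + 133 = 19821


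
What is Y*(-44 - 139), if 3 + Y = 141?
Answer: -25254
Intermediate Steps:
Y = 138 (Y = -3 + 141 = 138)
Y*(-44 - 139) = 138*(-44 - 139) = 138*(-183) = -25254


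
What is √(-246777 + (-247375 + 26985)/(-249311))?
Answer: I*√15338610028072927/249311 ≈ 496.77*I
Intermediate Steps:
√(-246777 + (-247375 + 26985)/(-249311)) = √(-246777 - 220390*(-1/249311)) = √(-246777 + 220390/249311) = √(-61524000257/249311) = I*√15338610028072927/249311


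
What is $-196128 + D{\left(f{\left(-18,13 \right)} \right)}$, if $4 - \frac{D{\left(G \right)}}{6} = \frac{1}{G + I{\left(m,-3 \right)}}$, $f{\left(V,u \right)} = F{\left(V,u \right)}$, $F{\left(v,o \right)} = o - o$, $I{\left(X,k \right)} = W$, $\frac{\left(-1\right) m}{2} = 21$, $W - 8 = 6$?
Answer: $- \frac{1372731}{7} \approx -1.961 \cdot 10^{5}$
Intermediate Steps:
$W = 14$ ($W = 8 + 6 = 14$)
$m = -42$ ($m = \left(-2\right) 21 = -42$)
$I{\left(X,k \right)} = 14$
$F{\left(v,o \right)} = 0$
$f{\left(V,u \right)} = 0$
$D{\left(G \right)} = 24 - \frac{6}{14 + G}$ ($D{\left(G \right)} = 24 - \frac{6}{G + 14} = 24 - \frac{6}{14 + G}$)
$-196128 + D{\left(f{\left(-18,13 \right)} \right)} = -196128 + \frac{6 \left(55 + 4 \cdot 0\right)}{14 + 0} = -196128 + \frac{6 \left(55 + 0\right)}{14} = -196128 + 6 \cdot \frac{1}{14} \cdot 55 = -196128 + \frac{165}{7} = - \frac{1372731}{7}$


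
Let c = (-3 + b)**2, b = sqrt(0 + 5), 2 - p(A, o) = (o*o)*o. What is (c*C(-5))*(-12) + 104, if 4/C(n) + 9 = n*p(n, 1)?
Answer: 152 - 144*sqrt(5)/7 ≈ 106.00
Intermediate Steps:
p(A, o) = 2 - o**3 (p(A, o) = 2 - o*o*o = 2 - o**2*o = 2 - o**3)
b = sqrt(5) ≈ 2.2361
c = (-3 + sqrt(5))**2 ≈ 0.58359
C(n) = 4/(-9 + n) (C(n) = 4/(-9 + n*(2 - 1*1**3)) = 4/(-9 + n*(2 - 1*1)) = 4/(-9 + n*(2 - 1)) = 4/(-9 + n*1) = 4/(-9 + n))
(c*C(-5))*(-12) + 104 = ((3 - sqrt(5))**2*(4/(-9 - 5)))*(-12) + 104 = ((3 - sqrt(5))**2*(4/(-14)))*(-12) + 104 = ((3 - sqrt(5))**2*(4*(-1/14)))*(-12) + 104 = ((3 - sqrt(5))**2*(-2/7))*(-12) + 104 = -2*(3 - sqrt(5))**2/7*(-12) + 104 = 24*(3 - sqrt(5))**2/7 + 104 = 104 + 24*(3 - sqrt(5))**2/7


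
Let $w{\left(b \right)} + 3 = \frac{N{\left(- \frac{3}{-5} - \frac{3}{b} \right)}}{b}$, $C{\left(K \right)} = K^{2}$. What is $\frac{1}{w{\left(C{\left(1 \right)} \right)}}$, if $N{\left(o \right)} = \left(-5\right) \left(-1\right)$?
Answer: $\frac{1}{2} \approx 0.5$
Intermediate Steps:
$N{\left(o \right)} = 5$
$w{\left(b \right)} = -3 + \frac{5}{b}$
$\frac{1}{w{\left(C{\left(1 \right)} \right)}} = \frac{1}{-3 + \frac{5}{1^{2}}} = \frac{1}{-3 + \frac{5}{1}} = \frac{1}{-3 + 5 \cdot 1} = \frac{1}{-3 + 5} = \frac{1}{2}$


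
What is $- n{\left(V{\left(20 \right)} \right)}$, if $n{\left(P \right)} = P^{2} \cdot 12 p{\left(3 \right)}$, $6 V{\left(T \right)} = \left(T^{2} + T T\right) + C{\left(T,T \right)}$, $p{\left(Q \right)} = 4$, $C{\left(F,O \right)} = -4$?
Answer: $- \frac{2534464}{3} \approx -8.4482 \cdot 10^{5}$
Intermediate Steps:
$V{\left(T \right)} = - \frac{2}{3} + \frac{T^{2}}{3}$ ($V{\left(T \right)} = \frac{\left(T^{2} + T T\right) - 4}{6} = \frac{\left(T^{2} + T^{2}\right) - 4}{6} = \frac{2 T^{2} - 4}{6} = \frac{-4 + 2 T^{2}}{6} = - \frac{2}{3} + \frac{T^{2}}{3}$)
$n{\left(P \right)} = 48 P^{2}$ ($n{\left(P \right)} = P^{2} \cdot 12 \cdot 4 = 12 P^{2} \cdot 4 = 48 P^{2}$)
$- n{\left(V{\left(20 \right)} \right)} = - 48 \left(- \frac{2}{3} + \frac{20^{2}}{3}\right)^{2} = - 48 \left(- \frac{2}{3} + \frac{1}{3} \cdot 400\right)^{2} = - 48 \left(- \frac{2}{3} + \frac{400}{3}\right)^{2} = - 48 \left(\frac{398}{3}\right)^{2} = - \frac{48 \cdot 158404}{9} = \left(-1\right) \frac{2534464}{3} = - \frac{2534464}{3}$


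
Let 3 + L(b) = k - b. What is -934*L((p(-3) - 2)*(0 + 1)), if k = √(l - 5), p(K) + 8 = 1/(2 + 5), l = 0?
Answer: -44832/7 - 934*I*√5 ≈ -6404.6 - 2088.5*I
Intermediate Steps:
p(K) = -55/7 (p(K) = -8 + 1/(2 + 5) = -8 + 1/7 = -8 + ⅐ = -55/7)
k = I*√5 (k = √(0 - 5) = √(-5) = I*√5 ≈ 2.2361*I)
L(b) = -3 - b + I*√5 (L(b) = -3 + (I*√5 - b) = -3 + (-b + I*√5) = -3 - b + I*√5)
-934*L((p(-3) - 2)*(0 + 1)) = -934*(-3 - (-55/7 - 2)*(0 + 1) + I*√5) = -934*(-3 - (-69)/7 + I*√5) = -934*(-3 - 1*(-69/7) + I*√5) = -934*(-3 + 69/7 + I*√5) = -934*(48/7 + I*√5) = -44832/7 - 934*I*√5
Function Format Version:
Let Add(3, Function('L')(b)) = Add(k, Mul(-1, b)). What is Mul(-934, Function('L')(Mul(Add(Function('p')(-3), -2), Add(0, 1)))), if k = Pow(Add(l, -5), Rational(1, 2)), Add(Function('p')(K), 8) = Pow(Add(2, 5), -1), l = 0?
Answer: Add(Rational(-44832, 7), Mul(-934, I, Pow(5, Rational(1, 2)))) ≈ Add(-6404.6, Mul(-2088.5, I))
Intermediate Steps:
Function('p')(K) = Rational(-55, 7) (Function('p')(K) = Add(-8, Pow(Add(2, 5), -1)) = Add(-8, Pow(7, -1)) = Add(-8, Rational(1, 7)) = Rational(-55, 7))
k = Mul(I, Pow(5, Rational(1, 2))) (k = Pow(Add(0, -5), Rational(1, 2)) = Pow(-5, Rational(1, 2)) = Mul(I, Pow(5, Rational(1, 2))) ≈ Mul(2.2361, I))
Function('L')(b) = Add(-3, Mul(-1, b), Mul(I, Pow(5, Rational(1, 2)))) (Function('L')(b) = Add(-3, Add(Mul(I, Pow(5, Rational(1, 2))), Mul(-1, b))) = Add(-3, Add(Mul(-1, b), Mul(I, Pow(5, Rational(1, 2))))) = Add(-3, Mul(-1, b), Mul(I, Pow(5, Rational(1, 2)))))
Mul(-934, Function('L')(Mul(Add(Function('p')(-3), -2), Add(0, 1)))) = Mul(-934, Add(-3, Mul(-1, Mul(Add(Rational(-55, 7), -2), Add(0, 1))), Mul(I, Pow(5, Rational(1, 2))))) = Mul(-934, Add(-3, Mul(-1, Mul(Rational(-69, 7), 1)), Mul(I, Pow(5, Rational(1, 2))))) = Mul(-934, Add(-3, Mul(-1, Rational(-69, 7)), Mul(I, Pow(5, Rational(1, 2))))) = Mul(-934, Add(-3, Rational(69, 7), Mul(I, Pow(5, Rational(1, 2))))) = Mul(-934, Add(Rational(48, 7), Mul(I, Pow(5, Rational(1, 2))))) = Add(Rational(-44832, 7), Mul(-934, I, Pow(5, Rational(1, 2))))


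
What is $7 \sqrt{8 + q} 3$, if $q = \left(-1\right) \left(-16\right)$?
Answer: $42 \sqrt{6} \approx 102.88$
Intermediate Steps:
$q = 16$
$7 \sqrt{8 + q} 3 = 7 \sqrt{8 + 16} \cdot 3 = 7 \sqrt{24} \cdot 3 = 7 \cdot 2 \sqrt{6} \cdot 3 = 14 \sqrt{6} \cdot 3 = 42 \sqrt{6}$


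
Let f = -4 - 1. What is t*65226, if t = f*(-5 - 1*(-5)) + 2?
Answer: 130452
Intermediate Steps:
f = -5
t = 2 (t = -5*(-5 - 1*(-5)) + 2 = -5*(-5 + 5) + 2 = -5*0 + 2 = 0 + 2 = 2)
t*65226 = 2*65226 = 130452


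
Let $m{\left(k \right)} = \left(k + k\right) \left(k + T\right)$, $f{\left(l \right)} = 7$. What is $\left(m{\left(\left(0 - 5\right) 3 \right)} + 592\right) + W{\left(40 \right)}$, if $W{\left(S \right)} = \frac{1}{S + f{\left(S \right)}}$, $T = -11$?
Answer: $\frac{64485}{47} \approx 1372.0$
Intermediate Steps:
$m{\left(k \right)} = 2 k \left(-11 + k\right)$ ($m{\left(k \right)} = \left(k + k\right) \left(k - 11\right) = 2 k \left(-11 + k\right)$)
$W{\left(S \right)} = \frac{1}{7 + S}$ ($W{\left(S \right)} = \frac{1}{S + 7} = \frac{1}{7 + S}$)
$\left(m{\left(\left(0 - 5\right) 3 \right)} + 592\right) + W{\left(40 \right)} = \left(2 \left(0 - 5\right) 3 \left(-11 + \left(0 - 5\right) 3\right) + 592\right) + \frac{1}{7 + 40} = \left(2 \left(\left(-5\right) 3\right) \left(-11 - 15\right) + 592\right) + \frac{1}{47} = \left(2 \left(-15\right) \left(-11 - 15\right) + 592\right) + \frac{1}{47} = \left(2 \left(-15\right) \left(-26\right) + 592\right) + \frac{1}{47} = \left(780 + 592\right) + \frac{1}{47} = 1372 + \frac{1}{47} = \frac{64485}{47}$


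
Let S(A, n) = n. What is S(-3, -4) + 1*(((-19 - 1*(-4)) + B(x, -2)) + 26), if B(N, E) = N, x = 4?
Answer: 11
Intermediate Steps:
S(-3, -4) + 1*(((-19 - 1*(-4)) + B(x, -2)) + 26) = -4 + 1*(((-19 - 1*(-4)) + 4) + 26) = -4 + 1*(((-19 + 4) + 4) + 26) = -4 + 1*((-15 + 4) + 26) = -4 + 1*(-11 + 26) = -4 + 1*15 = -4 + 15 = 11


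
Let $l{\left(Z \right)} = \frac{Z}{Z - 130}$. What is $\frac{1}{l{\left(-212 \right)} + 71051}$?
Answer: $\frac{171}{12149827} \approx 1.4074 \cdot 10^{-5}$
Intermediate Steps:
$l{\left(Z \right)} = \frac{Z}{-130 + Z}$ ($l{\left(Z \right)} = \frac{Z}{Z - 130} = \frac{Z}{-130 + Z}$)
$\frac{1}{l{\left(-212 \right)} + 71051} = \frac{1}{- \frac{212}{-130 - 212} + 71051} = \frac{1}{- \frac{212}{-342} + 71051} = \frac{1}{\left(-212\right) \left(- \frac{1}{342}\right) + 71051} = \frac{1}{\frac{106}{171} + 71051} = \frac{1}{\frac{12149827}{171}} = \frac{171}{12149827}$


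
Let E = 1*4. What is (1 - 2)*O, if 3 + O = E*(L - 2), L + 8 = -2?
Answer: 51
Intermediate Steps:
L = -10 (L = -8 - 2 = -10)
E = 4
O = -51 (O = -3 + 4*(-10 - 2) = -3 + 4*(-12) = -3 - 48 = -51)
(1 - 2)*O = (1 - 2)*(-51) = -1*(-51) = 51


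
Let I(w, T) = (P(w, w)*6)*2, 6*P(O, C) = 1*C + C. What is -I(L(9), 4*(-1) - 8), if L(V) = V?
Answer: -36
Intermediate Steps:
P(O, C) = C/3 (P(O, C) = (1*C + C)/6 = (C + C)/6 = (2*C)/6 = C/3)
I(w, T) = 4*w (I(w, T) = ((w/3)*6)*2 = (2*w)*2 = 4*w)
-I(L(9), 4*(-1) - 8) = -4*9 = -1*36 = -36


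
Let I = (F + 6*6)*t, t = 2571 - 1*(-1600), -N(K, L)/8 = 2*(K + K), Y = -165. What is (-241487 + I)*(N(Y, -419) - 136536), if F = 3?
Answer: 10345335408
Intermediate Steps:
N(K, L) = -32*K (N(K, L) = -16*(K + K) = -16*2*K = -32*K)
t = 4171 (t = 2571 + 1600 = 4171)
I = 162669 (I = (3 + 6*6)*4171 = (3 + 36)*4171 = 39*4171 = 162669)
(-241487 + I)*(N(Y, -419) - 136536) = (-241487 + 162669)*(-32*(-165) - 136536) = -78818*(5280 - 136536) = -78818*(-131256) = 10345335408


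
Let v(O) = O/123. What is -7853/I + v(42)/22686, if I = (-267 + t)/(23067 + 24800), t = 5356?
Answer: -174816972851090/2366705607 ≈ -73865.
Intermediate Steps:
v(O) = O/123 (v(O) = O*(1/123) = O/123)
I = 5089/47867 (I = (-267 + 5356)/(23067 + 24800) = 5089/47867 ≈ 0.10632)
-7853/I + v(42)/22686 = -7853/5089/47867 + ((1/123)*42)/22686 = -7853*47867/5089 + (14/41)*(1/22686) = -375899551/5089 + 7/465063 = -174816972851090/2366705607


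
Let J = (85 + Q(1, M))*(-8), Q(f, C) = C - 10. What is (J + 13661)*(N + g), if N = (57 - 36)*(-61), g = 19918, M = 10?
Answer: 241926897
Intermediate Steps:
Q(f, C) = -10 + C
N = -1281 (N = 21*(-61) = -1281)
J = -680 (J = (85 + (-10 + 10))*(-8) = (85 + 0)*(-8) = 85*(-8) = -680)
(J + 13661)*(N + g) = (-680 + 13661)*(-1281 + 19918) = 12981*18637 = 241926897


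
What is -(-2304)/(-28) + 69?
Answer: -93/7 ≈ -13.286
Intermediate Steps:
-(-2304)/(-28) + 69 = -(-2304)*(-1)/28 + 69 = -72*8/7 + 69 = -576/7 + 69 = -93/7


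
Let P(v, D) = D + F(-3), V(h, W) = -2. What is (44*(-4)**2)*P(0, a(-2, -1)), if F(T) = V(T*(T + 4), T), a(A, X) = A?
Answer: -2816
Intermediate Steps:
F(T) = -2
P(v, D) = -2 + D (P(v, D) = D - 2 = -2 + D)
(44*(-4)**2)*P(0, a(-2, -1)) = (44*(-4)**2)*(-2 - 2) = (44*16)*(-4) = 704*(-4) = -2816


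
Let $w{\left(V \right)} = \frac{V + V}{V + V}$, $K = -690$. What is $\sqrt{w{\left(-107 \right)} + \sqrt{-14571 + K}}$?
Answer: $\sqrt{1 + i \sqrt{15261}} \approx 7.8911 + 7.8275 i$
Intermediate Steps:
$w{\left(V \right)} = 1$ ($w{\left(V \right)} = \frac{2 V}{2 V} = 2 V \frac{1}{2 V} = 1$)
$\sqrt{w{\left(-107 \right)} + \sqrt{-14571 + K}} = \sqrt{1 + \sqrt{-14571 - 690}} = \sqrt{1 + \sqrt{-15261}} = \sqrt{1 + i \sqrt{15261}}$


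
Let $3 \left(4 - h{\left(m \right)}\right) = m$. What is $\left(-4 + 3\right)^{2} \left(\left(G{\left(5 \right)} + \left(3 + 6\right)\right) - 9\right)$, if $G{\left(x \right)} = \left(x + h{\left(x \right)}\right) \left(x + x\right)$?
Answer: $\frac{220}{3} \approx 73.333$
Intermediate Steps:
$h{\left(m \right)} = 4 - \frac{m}{3}$
$G{\left(x \right)} = 2 x \left(4 + \frac{2 x}{3}\right)$ ($G{\left(x \right)} = \left(x - \left(-4 + \frac{x}{3}\right)\right) \left(x + x\right) = \left(4 + \frac{2 x}{3}\right) 2 x = 2 x \left(4 + \frac{2 x}{3}\right)$)
$\left(-4 + 3\right)^{2} \left(\left(G{\left(5 \right)} + \left(3 + 6\right)\right) - 9\right) = \left(-4 + 3\right)^{2} \left(\left(\frac{4}{3} \cdot 5 \left(6 + 5\right) + \left(3 + 6\right)\right) - 9\right) = \left(-1\right)^{2} \left(\left(\frac{4}{3} \cdot 5 \cdot 11 + 9\right) - 9\right) = 1 \left(\left(\frac{220}{3} + 9\right) - 9\right) = 1 \left(\frac{247}{3} - 9\right) = 1 \cdot \frac{220}{3} = \frac{220}{3}$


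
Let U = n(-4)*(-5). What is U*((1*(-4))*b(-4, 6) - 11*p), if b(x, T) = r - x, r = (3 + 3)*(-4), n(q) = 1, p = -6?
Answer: -730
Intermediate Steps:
r = -24 (r = 6*(-4) = -24)
b(x, T) = -24 - x
U = -5 (U = 1*(-5) = -5)
U*((1*(-4))*b(-4, 6) - 11*p) = -5*((1*(-4))*(-24 - 1*(-4)) - 11*(-6)) = -5*(-4*(-24 + 4) + 66) = -5*(-4*(-20) + 66) = -5*(80 + 66) = -5*146 = -730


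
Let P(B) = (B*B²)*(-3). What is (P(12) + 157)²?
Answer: 25270729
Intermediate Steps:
P(B) = -3*B³ (P(B) = B³*(-3) = -3*B³)
(P(12) + 157)² = (-3*12³ + 157)² = (-3*1728 + 157)² = (-5184 + 157)² = (-5027)² = 25270729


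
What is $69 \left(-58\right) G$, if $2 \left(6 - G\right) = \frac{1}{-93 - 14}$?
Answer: $- \frac{2571285}{107} \approx -24031.0$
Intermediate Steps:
$G = \frac{1285}{214}$ ($G = 6 - \frac{1}{2 \left(-93 - 14\right)} = 6 - \frac{1}{2 \left(-107\right)} = 6 - - \frac{1}{214} = 6 + \frac{1}{214} = \frac{1285}{214} \approx 6.0047$)
$69 \left(-58\right) G = 69 \left(-58\right) \frac{1285}{214} = \left(-4002\right) \frac{1285}{214} = - \frac{2571285}{107}$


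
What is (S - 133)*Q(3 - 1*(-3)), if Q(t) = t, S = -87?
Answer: -1320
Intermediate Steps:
(S - 133)*Q(3 - 1*(-3)) = (-87 - 133)*(3 - 1*(-3)) = -220*(3 + 3) = -220*6 = -1320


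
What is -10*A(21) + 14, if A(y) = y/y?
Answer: 4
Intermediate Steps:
A(y) = 1
-10*A(21) + 14 = -10*1 + 14 = -10 + 14 = 4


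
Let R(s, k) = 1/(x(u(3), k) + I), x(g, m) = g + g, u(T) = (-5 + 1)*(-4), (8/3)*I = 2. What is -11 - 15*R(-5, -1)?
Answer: -1501/131 ≈ -11.458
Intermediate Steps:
I = 3/4 (I = (3/8)*2 = 3/4 ≈ 0.75000)
u(T) = 16 (u(T) = -4*(-4) = 16)
x(g, m) = 2*g
R(s, k) = 4/131 (R(s, k) = 1/(2*16 + 3/4) = 1/(32 + 3/4) = 1/(131/4) = 4/131)
-11 - 15*R(-5, -1) = -11 - 15*4/131 = -11 - 60/131 = -1501/131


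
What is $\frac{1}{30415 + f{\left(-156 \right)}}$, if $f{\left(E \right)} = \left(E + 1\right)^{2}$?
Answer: $\frac{1}{54440} \approx 1.8369 \cdot 10^{-5}$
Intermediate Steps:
$f{\left(E \right)} = \left(1 + E\right)^{2}$
$\frac{1}{30415 + f{\left(-156 \right)}} = \frac{1}{30415 + \left(1 - 156\right)^{2}} = \frac{1}{30415 + \left(-155\right)^{2}} = \frac{1}{30415 + 24025} = \frac{1}{54440}$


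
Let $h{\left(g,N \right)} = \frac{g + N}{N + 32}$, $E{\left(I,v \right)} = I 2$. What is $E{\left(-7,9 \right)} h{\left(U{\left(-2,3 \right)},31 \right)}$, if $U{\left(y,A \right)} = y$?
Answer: $- \frac{58}{9} \approx -6.4444$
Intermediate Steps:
$E{\left(I,v \right)} = 2 I$
$h{\left(g,N \right)} = \frac{N + g}{32 + N}$
$E{\left(-7,9 \right)} h{\left(U{\left(-2,3 \right)},31 \right)} = 2 \left(-7\right) \frac{31 - 2}{32 + 31} = - 14 \cdot \frac{1}{63} \cdot 29 = \left(-14\right) \frac{29}{63} = - \frac{58}{9}$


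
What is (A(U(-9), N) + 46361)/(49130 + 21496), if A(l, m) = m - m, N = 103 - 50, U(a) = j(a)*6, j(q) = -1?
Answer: 46361/70626 ≈ 0.65643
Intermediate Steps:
U(a) = -6 (U(a) = -1*6 = -6)
N = 53
A(l, m) = 0
(A(U(-9), N) + 46361)/(49130 + 21496) = (0 + 46361)/(49130 + 21496) = 46361/70626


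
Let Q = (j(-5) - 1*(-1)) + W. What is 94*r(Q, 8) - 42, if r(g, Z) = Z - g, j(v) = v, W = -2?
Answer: 1274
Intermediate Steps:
Q = -6 (Q = (-5 - 1*(-1)) - 2 = (-5 + 1) - 2 = -4 - 2 = -6)
94*r(Q, 8) - 42 = 94*(8 - 1*(-6)) - 42 = 94*(8 + 6) - 42 = 94*14 - 42 = 1316 - 42 = 1274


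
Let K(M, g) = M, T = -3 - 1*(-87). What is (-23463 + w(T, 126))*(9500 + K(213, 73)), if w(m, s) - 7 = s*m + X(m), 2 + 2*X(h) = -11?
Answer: -250177741/2 ≈ -1.2509e+8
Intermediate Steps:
X(h) = -13/2 (X(h) = -1 + (½)*(-11) = -1 - 11/2 = -13/2)
T = 84 (T = -3 + 87 = 84)
w(m, s) = ½ + m*s (w(m, s) = 7 + (s*m - 13/2) = 7 + (m*s - 13/2) = 7 + (-13/2 + m*s) = ½ + m*s)
(-23463 + w(T, 126))*(9500 + K(213, 73)) = (-23463 + (½ + 84*126))*(9500 + 213) = (-23463 + (½ + 10584))*9713 = (-23463 + 21169/2)*9713 = -25757/2*9713 = -250177741/2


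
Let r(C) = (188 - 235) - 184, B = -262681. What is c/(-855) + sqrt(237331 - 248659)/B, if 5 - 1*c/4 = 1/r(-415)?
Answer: -4624/197505 - 8*I*sqrt(177)/262681 ≈ -0.023412 - 0.00040518*I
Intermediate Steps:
r(C) = -231 (r(C) = -47 - 184 = -231)
c = 4624/231 (c = 20 - 4/(-231) = 20 - 4*(-1/231) = 20 + 4/231 = 4624/231 ≈ 20.017)
c/(-855) + sqrt(237331 - 248659)/B = (4624/231)/(-855) + sqrt(237331 - 248659)/(-262681) = (4624/231)*(-1/855) + sqrt(-11328)*(-1/262681) = -4624/197505 + (8*I*sqrt(177))*(-1/262681) = -4624/197505 - 8*I*sqrt(177)/262681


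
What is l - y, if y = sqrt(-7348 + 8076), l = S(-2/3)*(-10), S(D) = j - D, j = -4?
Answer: 100/3 - 2*sqrt(182) ≈ 6.3519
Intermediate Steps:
S(D) = -4 - D
l = 100/3 (l = (-4 - (-2)/3)*(-10) = (-4 - 1*(-2/3))*(-10) = (-4 + 2/3)*(-10) = -10/3*(-10) = 100/3 ≈ 33.333)
y = 2*sqrt(182) (y = sqrt(728) = 2*sqrt(182) ≈ 26.981)
l - y = 100/3 - 2*sqrt(182)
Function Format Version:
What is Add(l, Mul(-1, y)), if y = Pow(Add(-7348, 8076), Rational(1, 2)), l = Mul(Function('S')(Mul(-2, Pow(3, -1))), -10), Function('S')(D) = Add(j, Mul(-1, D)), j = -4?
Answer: Add(Rational(100, 3), Mul(-2, Pow(182, Rational(1, 2)))) ≈ 6.3519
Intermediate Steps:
Function('S')(D) = Add(-4, Mul(-1, D))
l = Rational(100, 3) (l = Mul(Add(-4, Mul(-1, Mul(-2, Pow(3, -1)))), -10) = Mul(Add(-4, Mul(-1, Mul(-2, Rational(1, 3)))), -10) = Mul(Add(-4, Mul(-1, Rational(-2, 3))), -10) = Mul(Add(-4, Rational(2, 3)), -10) = Mul(Rational(-10, 3), -10) = Rational(100, 3) ≈ 33.333)
y = Mul(2, Pow(182, Rational(1, 2))) (y = Pow(728, Rational(1, 2)) = Mul(2, Pow(182, Rational(1, 2))) ≈ 26.981)
Add(l, Mul(-1, y)) = Add(Rational(100, 3), Mul(-1, Mul(2, Pow(182, Rational(1, 2))))) = Add(Rational(100, 3), Mul(-2, Pow(182, Rational(1, 2))))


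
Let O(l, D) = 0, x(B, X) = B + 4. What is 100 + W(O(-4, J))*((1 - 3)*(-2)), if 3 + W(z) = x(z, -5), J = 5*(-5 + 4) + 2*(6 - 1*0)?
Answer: 104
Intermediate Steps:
J = 7 (J = 5*(-1) + 2*(6 + 0) = -5 + 2*6 = -5 + 12 = 7)
x(B, X) = 4 + B
W(z) = 1 + z (W(z) = -3 + (4 + z) = 1 + z)
100 + W(O(-4, J))*((1 - 3)*(-2)) = 100 + (1 + 0)*((1 - 3)*(-2)) = 100 + 1*(-2*(-2)) = 100 + 1*4 = 100 + 4 = 104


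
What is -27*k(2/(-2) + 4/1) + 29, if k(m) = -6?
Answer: 191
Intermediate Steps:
-27*k(2/(-2) + 4/1) + 29 = -27*(-6) + 29 = 162 + 29 = 191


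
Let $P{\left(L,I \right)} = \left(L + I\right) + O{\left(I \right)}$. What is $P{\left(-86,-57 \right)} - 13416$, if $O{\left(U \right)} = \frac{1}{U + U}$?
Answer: $- \frac{1545727}{114} \approx -13559.0$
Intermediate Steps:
$O{\left(U \right)} = \frac{1}{2 U}$
$P{\left(L,I \right)} = I + L + \frac{1}{2 I}$ ($P{\left(L,I \right)} = \left(L + I\right) + \frac{1}{2 I} = \left(I + L\right) + \frac{1}{2 I} = I + L + \frac{1}{2 I}$)
$P{\left(-86,-57 \right)} - 13416 = \left(-57 - 86 + \frac{1}{2 \left(-57\right)}\right) - 13416 = \left(-57 - 86 + \frac{1}{2} \left(- \frac{1}{57}\right)\right) - 13416 = \left(-57 - 86 - \frac{1}{114}\right) - 13416 = - \frac{16303}{114} - 13416 = - \frac{1545727}{114}$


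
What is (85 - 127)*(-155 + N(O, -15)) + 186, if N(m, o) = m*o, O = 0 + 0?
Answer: 6696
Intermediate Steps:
O = 0
(85 - 127)*(-155 + N(O, -15)) + 186 = (85 - 127)*(-155 + 0*(-15)) + 186 = -42*(-155 + 0) + 186 = -42*(-155) + 186 = 6510 + 186 = 6696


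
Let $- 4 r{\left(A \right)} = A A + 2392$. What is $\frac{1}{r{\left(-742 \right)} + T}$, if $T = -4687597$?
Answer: $- \frac{1}{4825836} \approx -2.0722 \cdot 10^{-7}$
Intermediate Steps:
$r{\left(A \right)} = -598 - \frac{A^{2}}{4}$ ($r{\left(A \right)} = - \frac{A A + 2392}{4} = - \frac{A^{2} + 2392}{4} = - \frac{2392 + A^{2}}{4} = -598 - \frac{A^{2}}{4}$)
$\frac{1}{r{\left(-742 \right)} + T} = \frac{1}{\left(-598 - \frac{\left(-742\right)^{2}}{4}\right) - 4687597} = \frac{1}{\left(-598 - 137641\right) - 4687597} = \frac{1}{-138239 - 4687597} = \frac{1}{-4825836} = - \frac{1}{4825836}$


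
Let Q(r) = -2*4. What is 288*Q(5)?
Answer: -2304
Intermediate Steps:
Q(r) = -8
288*Q(5) = 288*(-8) = -2304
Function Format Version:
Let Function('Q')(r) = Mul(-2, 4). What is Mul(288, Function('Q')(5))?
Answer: -2304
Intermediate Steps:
Function('Q')(r) = -8
Mul(288, Function('Q')(5)) = Mul(288, -8) = -2304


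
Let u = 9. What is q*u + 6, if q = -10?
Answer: -84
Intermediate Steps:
q*u + 6 = -10*9 + 6 = -90 + 6 = -84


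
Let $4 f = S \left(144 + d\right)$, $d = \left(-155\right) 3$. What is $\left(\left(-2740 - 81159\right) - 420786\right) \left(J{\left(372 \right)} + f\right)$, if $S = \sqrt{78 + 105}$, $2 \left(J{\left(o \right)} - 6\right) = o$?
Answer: $-96899520 + \frac{162003885 \sqrt{183}}{4} \approx 4.5099 \cdot 10^{8}$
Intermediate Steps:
$J{\left(o \right)} = 6 + \frac{o}{2}$
$S = \sqrt{183} \approx 13.528$
$d = -465$
$f = - \frac{321 \sqrt{183}}{4}$ ($f = \frac{\sqrt{183} \left(144 - 465\right)}{4} = \frac{\sqrt{183} \left(-321\right)}{4} = \frac{\left(-321\right) \sqrt{183}}{4} = - \frac{321 \sqrt{183}}{4} \approx -1085.6$)
$\left(\left(-2740 - 81159\right) - 420786\right) \left(J{\left(372 \right)} + f\right) = \left(\left(-2740 - 81159\right) - 420786\right) \left(\left(6 + \frac{1}{2} \cdot 372\right) - \frac{321 \sqrt{183}}{4}\right) = \left(\left(-2740 - 81159\right) - 420786\right) \left(\left(6 + 186\right) - \frac{321 \sqrt{183}}{4}\right) = \left(-83899 - 420786\right) \left(192 - \frac{321 \sqrt{183}}{4}\right) = - 504685 \left(192 - \frac{321 \sqrt{183}}{4}\right) = -96899520 + \frac{162003885 \sqrt{183}}{4}$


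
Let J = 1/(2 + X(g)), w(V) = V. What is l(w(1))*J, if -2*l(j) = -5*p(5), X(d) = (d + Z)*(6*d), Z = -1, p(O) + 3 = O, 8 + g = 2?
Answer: 5/254 ≈ 0.019685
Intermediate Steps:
g = -6 (g = -8 + 2 = -6)
p(O) = -3 + O
X(d) = 6*d*(-1 + d) (X(d) = (d - 1)*(6*d) = (-1 + d)*(6*d) = 6*d*(-1 + d))
l(j) = 5 (l(j) = -(-5)*(-3 + 5)/2 = -(-5)*2/2 = -1/2*(-10) = 5)
J = 1/254 (J = 1/(2 + 6*(-6)*(-1 - 6)) = 1/(2 + 6*(-6)*(-7)) = 1/(2 + 252) = 1/254 ≈ 0.0039370)
l(w(1))*J = 5*(1/254) = 5/254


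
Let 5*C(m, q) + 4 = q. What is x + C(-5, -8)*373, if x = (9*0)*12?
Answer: -4476/5 ≈ -895.20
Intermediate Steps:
C(m, q) = -4/5 + q/5
x = 0 (x = 0*12 = 0)
x + C(-5, -8)*373 = 0 + (-4/5 + (1/5)*(-8))*373 = 0 + (-4/5 - 8/5)*373 = 0 - 12/5*373 = 0 - 4476/5 = -4476/5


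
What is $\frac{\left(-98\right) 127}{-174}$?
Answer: $\frac{6223}{87} \approx 71.529$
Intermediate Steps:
$\frac{\left(-98\right) 127}{-174} = \left(-12446\right) \left(- \frac{1}{174}\right) = \frac{6223}{87}$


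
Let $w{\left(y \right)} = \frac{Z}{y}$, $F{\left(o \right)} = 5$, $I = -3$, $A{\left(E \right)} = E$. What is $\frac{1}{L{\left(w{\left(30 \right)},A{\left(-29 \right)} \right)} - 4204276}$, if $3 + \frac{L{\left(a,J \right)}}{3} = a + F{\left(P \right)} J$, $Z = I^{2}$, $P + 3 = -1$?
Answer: $- \frac{10}{42047191} \approx -2.3783 \cdot 10^{-7}$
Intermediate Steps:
$P = -4$ ($P = -3 - 1 = -4$)
$Z = 9$ ($Z = \left(-3\right)^{2} = 9$)
$w{\left(y \right)} = \frac{9}{y}$
$L{\left(a,J \right)} = -9 + 3 a + 15 J$ ($L{\left(a,J \right)} = -9 + 3 \left(a + 5 J\right) = -9 + \left(3 a + 15 J\right) = -9 + 3 a + 15 J$)
$\frac{1}{L{\left(w{\left(30 \right)},A{\left(-29 \right)} \right)} - 4204276} = \frac{1}{\left(-9 + 3 \cdot \frac{9}{30} + 15 \left(-29\right)\right) - 4204276} = \frac{1}{\left(-9 + 3 \cdot 9 \cdot \frac{1}{30} - 435\right) - 4204276} = \frac{1}{\left(-9 + 3 \cdot \frac{3}{10} - 435\right) - 4204276} = \frac{1}{\left(-9 + \frac{9}{10} - 435\right) - 4204276} = \frac{1}{- \frac{4431}{10} - 4204276} = \frac{1}{- \frac{42047191}{10}} = - \frac{10}{42047191}$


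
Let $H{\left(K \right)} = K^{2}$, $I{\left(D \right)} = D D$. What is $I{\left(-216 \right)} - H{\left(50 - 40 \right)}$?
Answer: $46556$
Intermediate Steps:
$I{\left(D \right)} = D^{2}$
$I{\left(-216 \right)} - H{\left(50 - 40 \right)} = \left(-216\right)^{2} - \left(50 - 40\right)^{2} = 46656 - 10^{2} = 46656 - 100 = 46556$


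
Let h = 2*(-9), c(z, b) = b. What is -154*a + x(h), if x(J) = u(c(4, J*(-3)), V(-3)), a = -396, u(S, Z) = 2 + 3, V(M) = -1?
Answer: 60989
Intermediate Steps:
u(S, Z) = 5
h = -18
x(J) = 5
-154*a + x(h) = -154*(-396) + 5 = 60984 + 5 = 60989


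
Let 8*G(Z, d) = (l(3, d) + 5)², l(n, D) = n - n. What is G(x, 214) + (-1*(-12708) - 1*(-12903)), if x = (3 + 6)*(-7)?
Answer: 204913/8 ≈ 25614.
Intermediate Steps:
x = -63 (x = 9*(-7) = -63)
l(n, D) = 0
G(Z, d) = 25/8 (G(Z, d) = (0 + 5)²/8 = (⅛)*5² = (⅛)*25 = 25/8)
G(x, 214) + (-1*(-12708) - 1*(-12903)) = 25/8 + (-1*(-12708) - 1*(-12903)) = 25/8 + (12708 + 12903) = 25/8 + 25611 = 204913/8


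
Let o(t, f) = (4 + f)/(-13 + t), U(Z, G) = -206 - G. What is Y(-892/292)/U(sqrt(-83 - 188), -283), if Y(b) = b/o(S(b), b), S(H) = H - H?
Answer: 2899/5313 ≈ 0.54564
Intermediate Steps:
S(H) = 0
o(t, f) = (4 + f)/(-13 + t)
Y(b) = b/(-4/13 - b/13) (Y(b) = b/(((4 + b)/(-13 + 0))) = b/(((4 + b)/(-13))) = b/((-(4 + b)/13)) = b/(-4/13 - b/13))
Y(-892/292)/U(sqrt(-83 - 188), -283) = (13*(-892/292)/(-4 - (-892)/292))/(-206 - 1*(-283)) = (13*(-892*1/292)/(-4 - (-892)/292))/(-206 + 283) = (13*(-223/73)/(-4 - 1*(-223/73)))/77 = (13*(-223/73)/(-4 + 223/73))*(1/77) = (13*(-223/73)/(-69/73))*(1/77) = (13*(-223/73)*(-73/69))*(1/77) = (2899/69)*(1/77) = 2899/5313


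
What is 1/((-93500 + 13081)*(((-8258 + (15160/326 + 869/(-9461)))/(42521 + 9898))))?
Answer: 80837593917/1018381515983459 ≈ 7.9378e-5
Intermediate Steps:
1/((-93500 + 13081)*(((-8258 + (15160/326 + 869/(-9461)))/(42521 + 9898)))) = 1/((-80419)*(((-8258 + (15160*(1/326) + 869*(-1/9461)))/52419))) = -52419/(-8258 + (7580/163 - 869/9461))/80419 = -52419/(-8258 + 71572733/1542143)/80419 = -1/(80419*((-12663444161/1542143*1/52419))) = -1/(80419*(-12663444161/80837593917)) = -1/80419*(-80837593917/12663444161) = 80837593917/1018381515983459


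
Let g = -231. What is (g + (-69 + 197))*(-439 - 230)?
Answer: 68907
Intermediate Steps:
(g + (-69 + 197))*(-439 - 230) = (-231 + (-69 + 197))*(-439 - 230) = (-231 + 128)*(-669) = -103*(-669) = 68907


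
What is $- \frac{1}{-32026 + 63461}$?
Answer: $- \frac{1}{31435} \approx -3.1812 \cdot 10^{-5}$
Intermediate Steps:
$- \frac{1}{-32026 + 63461} = - \frac{1}{31435}$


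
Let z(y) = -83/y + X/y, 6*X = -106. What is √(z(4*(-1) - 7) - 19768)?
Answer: I*√21517386/33 ≈ 140.57*I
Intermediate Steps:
X = -53/3 (X = (⅙)*(-106) = -53/3 ≈ -17.667)
z(y) = -302/(3*y) (z(y) = -83/y - 53/(3*y) = -302/(3*y))
√(z(4*(-1) - 7) - 19768) = √(-302/(3*(4*(-1) - 7)) - 19768) = √(-302/(3*(-4 - 7)) - 19768) = √(-302/3/(-11) - 19768) = √(-302/3*(-1/11) - 19768) = √(302/33 - 19768) = √(-652042/33) = I*√21517386/33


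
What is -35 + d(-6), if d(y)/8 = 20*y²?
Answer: 5725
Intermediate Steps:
d(y) = 160*y² (d(y) = 8*(20*y²) = 160*y²)
-35 + d(-6) = -35 + 160*(-6)² = -35 + 160*36 = -35 + 5760 = 5725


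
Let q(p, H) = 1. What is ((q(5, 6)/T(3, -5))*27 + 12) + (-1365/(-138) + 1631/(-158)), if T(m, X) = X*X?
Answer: 574559/45425 ≈ 12.649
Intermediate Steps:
T(m, X) = X²
((q(5, 6)/T(3, -5))*27 + 12) + (-1365/(-138) + 1631/(-158)) = ((1/(-5)²)*27 + 12) + (-1365/(-138) + 1631/(-158)) = ((1/25)*27 + 12) + (-1365*(-1/138) + 1631*(-1/158)) = ((1*(1/25))*27 + 12) + (455/46 - 1631/158) = ((1/25)*27 + 12) - 784/1817 = (27/25 + 12) - 784/1817 = 327/25 - 784/1817 = 574559/45425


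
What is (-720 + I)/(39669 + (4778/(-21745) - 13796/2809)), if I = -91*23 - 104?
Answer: -178175333485/2422736740223 ≈ -0.073543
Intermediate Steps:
I = -2197 (I = -2093 - 104 = -2197)
(-720 + I)/(39669 + (4778/(-21745) - 13796/2809)) = (-720 - 2197)/(39669 + (4778/(-21745) - 13796/2809)) = -2917/(39669 + (4778*(-1/21745) - 13796*1/2809)) = -2917/(39669 + (-4778/21745 - 13796/2809)) = -2917/(39669 - 313415422/61081705) = -2917/2422736740223/61081705 = -2917*61081705/2422736740223 = -178175333485/2422736740223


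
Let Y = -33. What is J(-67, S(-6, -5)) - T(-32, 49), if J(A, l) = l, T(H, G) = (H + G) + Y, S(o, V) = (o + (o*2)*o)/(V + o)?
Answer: 10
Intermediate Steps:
S(o, V) = (o + 2*o²)/(V + o) (S(o, V) = (o + (2*o)*o)/(V + o) = (o + 2*o²)/(V + o))
T(H, G) = -33 + G + H (T(H, G) = (H + G) - 33 = (G + H) - 33 = -33 + G + H)
J(-67, S(-6, -5)) - T(-32, 49) = -6*(1 + 2*(-6))/(-5 - 6) - (-33 + 49 - 32) = -6*(1 - 12)/(-11) - 1*(-16) = -6*(-1/11)*(-11) + 16 = -6 + 16 = 10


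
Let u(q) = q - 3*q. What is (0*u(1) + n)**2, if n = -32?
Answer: 1024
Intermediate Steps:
u(q) = -2*q
(0*u(1) + n)**2 = (0*(-2*1) - 32)**2 = (0*(-2) - 32)**2 = (0 - 32)**2 = (-32)**2 = 1024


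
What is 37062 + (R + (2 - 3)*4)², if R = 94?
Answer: 45162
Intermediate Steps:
37062 + (R + (2 - 3)*4)² = 37062 + (94 + (2 - 3)*4)² = 37062 + (94 - 1*4)² = 37062 + (94 - 4)² = 37062 + 90² = 37062 + 8100 = 45162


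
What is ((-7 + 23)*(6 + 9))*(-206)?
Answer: -49440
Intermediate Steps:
((-7 + 23)*(6 + 9))*(-206) = (16*15)*(-206) = 240*(-206) = -49440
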